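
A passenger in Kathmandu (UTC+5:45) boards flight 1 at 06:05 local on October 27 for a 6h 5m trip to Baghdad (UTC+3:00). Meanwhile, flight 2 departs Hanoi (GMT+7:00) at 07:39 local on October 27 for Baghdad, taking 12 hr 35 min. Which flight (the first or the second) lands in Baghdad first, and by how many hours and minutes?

Flight 1 in UTC: 06:05 − 5:45 = 00:20 on Oct 27.
+6 hours and 5 minutes → arrive 06:25 UTC on Oct 27.
Flight 2 in UTC: 07:39 − 7:00 = 00:39 on Oct 27.
+12 hours 35 minutes → arrive 13:14 UTC on Oct 27.
Flight 1 lands earlier by 6 hours 49 minutes.

the first, by 6 hours 49 minutes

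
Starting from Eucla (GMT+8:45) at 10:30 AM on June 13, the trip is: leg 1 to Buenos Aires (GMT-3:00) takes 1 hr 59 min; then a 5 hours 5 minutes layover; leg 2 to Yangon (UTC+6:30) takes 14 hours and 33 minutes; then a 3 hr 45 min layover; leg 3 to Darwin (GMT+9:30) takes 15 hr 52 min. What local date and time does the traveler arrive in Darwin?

4:29 AM on June 15

Convert departure to UTC: 10:30 AM − 8:45 = 1:45 AM UTC on Jun 13.
Add 1 hour and 59 minutes leg 1 → 3:44 AM UTC.
Add 5 hours and 5 minutes layover in Buenos Aires → 8:49 AM UTC.
Add 14 hours and 33 minutes leg 2 → 11:22 PM UTC.
Add 3 hours 45 minutes layover in Yangon → 3:07 AM UTC (Jun 14).
Add 15 hours and 52 minutes leg 3 → 6:59 PM UTC.
Darwin is UTC+9:30, so local arrival = 6:59 PM + 9:30 = 4:29 AM on Jun 15.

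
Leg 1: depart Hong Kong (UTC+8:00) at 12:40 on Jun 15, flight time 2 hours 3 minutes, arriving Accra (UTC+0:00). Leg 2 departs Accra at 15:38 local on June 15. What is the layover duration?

Convert departure to UTC: 12:40 − 8:00 = 04:40 UTC on Jun 15.
Add 2 hours 3 minutes flight time → 06:43 UTC.
Accra is UTC+0, so local arrival is the same: 06:43 on Jun 15.
Layover = 15:38 − 06:43 = 8 hours 55 minutes.

8 hours 55 minutes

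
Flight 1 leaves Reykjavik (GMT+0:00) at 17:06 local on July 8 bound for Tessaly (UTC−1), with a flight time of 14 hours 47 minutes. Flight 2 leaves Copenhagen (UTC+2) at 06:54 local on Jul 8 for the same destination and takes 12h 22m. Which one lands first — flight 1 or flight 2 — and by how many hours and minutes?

Flight 1 departs at 17:06 UTC (Jul 8).
+14 hours 47 minutes → arrive 07:53 UTC on Jul 9.
Flight 2 in UTC: 06:54 − 2:00 = 04:54 on Jul 8.
+12 hours and 22 minutes → arrive 17:16 UTC on Jul 8.
Flight 2 lands earlier by 14 hours 37 minutes.

the second, by 14 hours 37 minutes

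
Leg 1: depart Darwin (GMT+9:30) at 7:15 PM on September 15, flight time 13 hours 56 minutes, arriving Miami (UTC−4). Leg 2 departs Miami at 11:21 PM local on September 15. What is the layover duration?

3 hours 40 minutes

Convert departure to UTC: 7:15 PM − 9:30 = 9:45 AM UTC on Sep 15.
Add 13 hours and 56 minutes flight time → 11:41 PM UTC.
Miami is UTC−4:00, so local arrival = 11:41 PM − 4:00 = 7:41 PM on Sep 15.
Layover = 11:21 PM − 7:41 PM = 3 hours 40 minutes.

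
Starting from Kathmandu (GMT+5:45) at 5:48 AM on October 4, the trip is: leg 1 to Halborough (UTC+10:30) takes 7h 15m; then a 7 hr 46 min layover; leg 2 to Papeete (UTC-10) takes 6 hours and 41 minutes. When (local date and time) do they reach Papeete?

11:45 AM on October 4

Convert departure to UTC: 5:48 AM − 5:45 = 12:03 AM UTC on Oct 4.
Add 7 hours and 15 minutes leg 1 → 7:18 AM UTC.
Add 7 hours and 46 minutes layover in Halborough → 3:04 PM UTC.
Add 6 hours and 41 minutes leg 2 → 9:45 PM UTC.
Papeete is UTC−10:00, so local arrival = 9:45 PM − 10:00 = 11:45 AM on Oct 4.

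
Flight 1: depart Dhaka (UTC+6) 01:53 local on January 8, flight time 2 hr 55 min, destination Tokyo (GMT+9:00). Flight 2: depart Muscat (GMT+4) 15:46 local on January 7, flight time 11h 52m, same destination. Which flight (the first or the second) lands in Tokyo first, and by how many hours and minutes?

the first, by 50 minutes

Flight 1 in UTC: 01:53 − 6:00 = 19:53 on Jan 7.
+2 hours and 55 minutes → arrive 22:48 UTC on Jan 7.
Flight 2 in UTC: 15:46 − 4:00 = 11:46 on Jan 7.
+11 hours 52 minutes → arrive 23:38 UTC on Jan 7.
Flight 1 lands earlier by 50 minutes.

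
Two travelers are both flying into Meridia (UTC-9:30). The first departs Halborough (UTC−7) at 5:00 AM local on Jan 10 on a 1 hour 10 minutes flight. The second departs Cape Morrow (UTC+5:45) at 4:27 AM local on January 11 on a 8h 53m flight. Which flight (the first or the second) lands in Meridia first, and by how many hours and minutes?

the first, by 18 hours 25 minutes

Flight 1 in UTC: 5:00 AM + 7:00 = 12:00 PM on Jan 10.
+1 hour and 10 minutes → arrive 1:10 PM UTC on Jan 10.
Flight 2 in UTC: 4:27 AM − 5:45 = 10:42 PM on Jan 10.
+8 hours 53 minutes → arrive 7:35 AM UTC on Jan 11.
Flight 1 lands earlier by 18 hours 25 minutes.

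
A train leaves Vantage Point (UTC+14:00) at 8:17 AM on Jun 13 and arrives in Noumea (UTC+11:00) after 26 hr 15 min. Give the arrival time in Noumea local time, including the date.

7:32 AM on Jun 14

Convert departure to UTC: 8:17 AM − 14:00 = 6:17 PM UTC on Jun 12.
Add 26 hours 15 minutes travel time → 8:32 PM UTC (Jun 13).
Noumea is UTC+11:00, so local arrival = 8:32 PM + 11:00 = 7:32 AM on Jun 14.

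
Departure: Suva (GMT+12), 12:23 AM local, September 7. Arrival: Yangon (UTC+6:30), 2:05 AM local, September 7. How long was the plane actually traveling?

7 hours 12 minutes

Yangon is 5:30 behind Suva.
Clock-face elapsed time (ignoring zones) is 1 hour 42 minutes.
Actual elapsed = 1 hour 42 minutes + 5:30 = 7 hours 12 minutes.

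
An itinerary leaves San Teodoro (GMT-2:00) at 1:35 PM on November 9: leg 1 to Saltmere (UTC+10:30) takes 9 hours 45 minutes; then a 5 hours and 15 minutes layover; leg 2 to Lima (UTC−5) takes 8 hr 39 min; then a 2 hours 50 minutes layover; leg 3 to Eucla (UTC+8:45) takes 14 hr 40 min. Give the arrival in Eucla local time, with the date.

Convert departure to UTC: 1:35 PM + 2:00 = 3:35 PM UTC on Nov 9.
Add 9 hours 45 minutes leg 1 → 1:20 AM UTC (Nov 10).
Add 5 hours 15 minutes layover in Saltmere → 6:35 AM UTC.
Add 8 hours and 39 minutes leg 2 → 3:14 PM UTC.
Add 2 hours and 50 minutes layover in Lima → 6:04 PM UTC.
Add 14 hours and 40 minutes leg 3 → 8:44 AM UTC (Nov 11).
Eucla is UTC+8:45, so local arrival = 8:44 AM + 8:45 = 5:29 PM on Nov 11.

5:29 PM on Nov 11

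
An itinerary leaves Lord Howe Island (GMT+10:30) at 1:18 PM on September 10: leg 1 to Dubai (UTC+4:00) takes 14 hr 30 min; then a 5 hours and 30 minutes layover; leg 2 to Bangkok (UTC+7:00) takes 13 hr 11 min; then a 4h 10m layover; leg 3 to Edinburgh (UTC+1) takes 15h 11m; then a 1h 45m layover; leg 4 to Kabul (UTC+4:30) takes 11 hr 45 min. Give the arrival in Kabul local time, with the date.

Convert departure to UTC: 1:18 PM − 10:30 = 2:48 AM UTC on Sep 10.
Add 14 hours and 30 minutes leg 1 → 5:18 PM UTC.
Add 5 hours 30 minutes layover in Dubai → 10:48 PM UTC.
Add 13 hours 11 minutes leg 2 → 11:59 AM UTC (Sep 11).
Add 4 hours and 10 minutes layover in Bangkok → 4:09 PM UTC.
Add 15 hours and 11 minutes leg 3 → 7:20 AM UTC (Sep 12).
Add 1 hour and 45 minutes layover in Edinburgh → 9:05 AM UTC.
Add 11 hours 45 minutes leg 4 → 8:50 PM UTC.
Kabul is UTC+4:30, so local arrival = 8:50 PM + 4:30 = 1:20 AM on Sep 13.

1:20 AM on September 13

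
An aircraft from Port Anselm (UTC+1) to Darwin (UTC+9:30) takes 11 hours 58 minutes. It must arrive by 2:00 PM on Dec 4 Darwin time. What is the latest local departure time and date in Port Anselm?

5:32 PM on December 3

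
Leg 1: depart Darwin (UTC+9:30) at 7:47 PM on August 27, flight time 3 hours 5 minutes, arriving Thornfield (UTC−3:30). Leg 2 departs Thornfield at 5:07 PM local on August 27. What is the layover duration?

7 hours 15 minutes

Convert departure to UTC: 7:47 PM − 9:30 = 10:17 AM UTC on Aug 27.
Add 3 hours 5 minutes flight time → 1:22 PM UTC.
Thornfield is UTC−3:30, so local arrival = 1:22 PM − 3:30 = 9:52 AM on Aug 27.
Layover = 5:07 PM − 9:52 AM = 7 hours 15 minutes.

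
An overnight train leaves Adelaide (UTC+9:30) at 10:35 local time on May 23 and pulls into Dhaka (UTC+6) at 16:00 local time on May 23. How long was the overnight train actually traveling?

Departure in UTC: 10:35 − 9:30 = 01:05 on May 23.
Arrival in UTC: 16:00 − 6:00 = 10:00 on May 23.
Elapsed = 10:00 − 01:05 = 8 hours 55 minutes.

8 hours 55 minutes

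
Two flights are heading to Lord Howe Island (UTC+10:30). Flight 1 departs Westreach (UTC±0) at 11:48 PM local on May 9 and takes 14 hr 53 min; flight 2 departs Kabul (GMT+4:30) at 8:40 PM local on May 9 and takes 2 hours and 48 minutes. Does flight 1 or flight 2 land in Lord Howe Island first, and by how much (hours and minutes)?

the second, by 19 hours 43 minutes

Flight 1 departs at 11:48 PM UTC (May 9).
+14 hours 53 minutes → arrive 2:41 PM UTC on May 10.
Flight 2 in UTC: 8:40 PM − 4:30 = 4:10 PM on May 9.
+2 hours 48 minutes → arrive 6:58 PM UTC on May 9.
Flight 2 lands earlier by 19 hours 43 minutes.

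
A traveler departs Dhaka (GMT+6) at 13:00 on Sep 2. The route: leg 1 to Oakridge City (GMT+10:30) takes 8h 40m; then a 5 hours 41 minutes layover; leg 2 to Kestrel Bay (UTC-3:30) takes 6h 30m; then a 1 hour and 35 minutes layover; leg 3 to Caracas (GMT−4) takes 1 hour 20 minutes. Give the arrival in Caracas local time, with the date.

Convert departure to UTC: 13:00 − 6:00 = 07:00 UTC on Sep 2.
Add 8 hours and 40 minutes leg 1 → 15:40 UTC.
Add 5 hours and 41 minutes layover in Oakridge City → 21:21 UTC.
Add 6 hours 30 minutes leg 2 → 03:51 UTC (Sep 3).
Add 1 hour 35 minutes layover in Kestrel Bay → 05:26 UTC.
Add 1 hour and 20 minutes leg 3 → 06:46 UTC.
Caracas is UTC−4:00, so local arrival = 06:46 − 4:00 = 02:46 on Sep 3.

02:46 on September 3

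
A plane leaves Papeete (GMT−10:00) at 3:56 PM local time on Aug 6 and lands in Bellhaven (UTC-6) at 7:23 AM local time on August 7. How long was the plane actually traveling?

11 hours 27 minutes

Departure in UTC: 3:56 PM + 10:00 = 1:56 AM on Aug 7.
Arrival in UTC: 7:23 AM + 6:00 = 1:23 PM on Aug 7.
Elapsed = 1:23 PM − 1:56 AM = 11 hours 27 minutes.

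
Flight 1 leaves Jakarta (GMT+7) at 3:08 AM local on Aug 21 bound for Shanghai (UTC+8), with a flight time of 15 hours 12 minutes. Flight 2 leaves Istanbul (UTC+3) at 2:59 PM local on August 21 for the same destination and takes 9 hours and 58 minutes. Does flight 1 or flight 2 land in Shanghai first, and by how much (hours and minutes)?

the first, by 10 hours 37 minutes

Flight 1 in UTC: 3:08 AM − 7:00 = 8:08 PM on Aug 20.
+15 hours and 12 minutes → arrive 11:20 AM UTC on Aug 21.
Flight 2 in UTC: 2:59 PM − 3:00 = 11:59 AM on Aug 21.
+9 hours and 58 minutes → arrive 9:57 PM UTC on Aug 21.
Flight 1 lands earlier by 10 hours 37 minutes.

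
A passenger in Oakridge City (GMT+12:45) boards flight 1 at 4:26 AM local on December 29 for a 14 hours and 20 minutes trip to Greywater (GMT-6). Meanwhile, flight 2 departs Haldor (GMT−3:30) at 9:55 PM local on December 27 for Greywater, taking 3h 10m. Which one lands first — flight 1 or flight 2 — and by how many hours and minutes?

the second, by 25 hours 26 minutes

Flight 1 in UTC: 4:26 AM − 12:45 = 3:41 PM on Dec 28.
+14 hours and 20 minutes → arrive 6:01 AM UTC on Dec 29.
Flight 2 in UTC: 9:55 PM + 3:30 = 1:25 AM on Dec 28.
+3 hours and 10 minutes → arrive 4:35 AM UTC on Dec 28.
Flight 2 lands earlier by 25 hours 26 minutes.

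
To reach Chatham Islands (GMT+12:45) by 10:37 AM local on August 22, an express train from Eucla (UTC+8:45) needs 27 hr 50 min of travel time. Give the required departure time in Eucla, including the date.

Target arrival in UTC: 10:37 AM − 12:45 = 9:52 PM on Aug 21.
Subtract 27 hours 50 minutes → departure 6:02 PM UTC on Aug 20.
Eucla is UTC+8:45: 6:02 PM + 8:45 = 2:47 AM on Aug 21.

2:47 AM on Aug 21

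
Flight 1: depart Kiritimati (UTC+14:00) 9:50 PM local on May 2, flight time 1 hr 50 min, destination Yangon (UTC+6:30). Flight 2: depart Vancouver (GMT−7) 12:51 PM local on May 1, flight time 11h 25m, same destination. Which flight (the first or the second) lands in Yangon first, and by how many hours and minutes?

Flight 1 in UTC: 9:50 PM − 14:00 = 7:50 AM on May 2.
+1 hour and 50 minutes → arrive 9:40 AM UTC on May 2.
Flight 2 in UTC: 12:51 PM + 7:00 = 7:51 PM on May 1.
+11 hours 25 minutes → arrive 7:16 AM UTC on May 2.
Flight 2 lands earlier by 2 hours 24 minutes.

the second, by 2 hours 24 minutes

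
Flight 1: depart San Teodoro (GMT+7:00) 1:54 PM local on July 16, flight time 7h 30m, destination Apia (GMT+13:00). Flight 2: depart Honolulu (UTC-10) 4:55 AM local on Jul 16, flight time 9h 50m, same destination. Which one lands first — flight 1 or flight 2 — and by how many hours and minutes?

Flight 1 in UTC: 1:54 PM − 7:00 = 6:54 AM on Jul 16.
+7 hours 30 minutes → arrive 2:24 PM UTC on Jul 16.
Flight 2 in UTC: 4:55 AM + 10:00 = 2:55 PM on Jul 16.
+9 hours 50 minutes → arrive 12:45 AM UTC on Jul 17.
Flight 1 lands earlier by 10 hours 21 minutes.

the first, by 10 hours 21 minutes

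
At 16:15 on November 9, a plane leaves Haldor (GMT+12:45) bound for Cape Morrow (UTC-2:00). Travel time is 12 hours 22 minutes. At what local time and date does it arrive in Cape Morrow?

13:52 on November 9

Convert departure to UTC: 16:15 − 12:45 = 03:30 UTC on Nov 9.
Add 12 hours 22 minutes travel time → 15:52 UTC.
Cape Morrow is UTC−2:00, so local arrival = 15:52 − 2:00 = 13:52 on Nov 9.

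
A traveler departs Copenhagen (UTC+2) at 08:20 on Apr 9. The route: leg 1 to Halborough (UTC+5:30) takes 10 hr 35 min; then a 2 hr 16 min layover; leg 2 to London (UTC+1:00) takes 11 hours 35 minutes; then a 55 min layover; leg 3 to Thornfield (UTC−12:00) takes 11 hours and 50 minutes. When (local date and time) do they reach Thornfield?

Convert departure to UTC: 08:20 − 2:00 = 06:20 UTC on Apr 9.
Add 10 hours 35 minutes leg 1 → 16:55 UTC.
Add 2 hours 16 minutes layover in Halborough → 19:11 UTC.
Add 11 hours and 35 minutes leg 2 → 06:46 UTC (Apr 10).
Add 55 minutes layover in London → 07:41 UTC.
Add 11 hours and 50 minutes leg 3 → 19:31 UTC.
Thornfield is UTC−12:00, so local arrival = 19:31 − 12:00 = 07:31 on Apr 10.

07:31 on April 10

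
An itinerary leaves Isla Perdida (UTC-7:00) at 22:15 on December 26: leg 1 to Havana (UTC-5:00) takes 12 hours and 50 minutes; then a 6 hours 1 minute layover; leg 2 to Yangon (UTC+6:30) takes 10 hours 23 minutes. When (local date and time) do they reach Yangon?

Convert departure to UTC: 22:15 + 7:00 = 05:15 UTC on Dec 27.
Add 12 hours 50 minutes leg 1 → 18:05 UTC.
Add 6 hours and 1 minute layover in Havana → 00:06 UTC (Dec 28).
Add 10 hours 23 minutes leg 2 → 10:29 UTC.
Yangon is UTC+6:30, so local arrival = 10:29 + 6:30 = 16:59 on Dec 28.

16:59 on December 28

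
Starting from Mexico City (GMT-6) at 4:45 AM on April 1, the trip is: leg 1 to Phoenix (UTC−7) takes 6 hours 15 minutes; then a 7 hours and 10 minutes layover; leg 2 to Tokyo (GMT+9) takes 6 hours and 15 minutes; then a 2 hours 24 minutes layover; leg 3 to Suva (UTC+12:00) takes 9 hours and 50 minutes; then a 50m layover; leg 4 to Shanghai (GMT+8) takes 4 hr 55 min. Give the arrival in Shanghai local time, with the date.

8:24 AM on April 3

Convert departure to UTC: 4:45 AM + 6:00 = 10:45 AM UTC on Apr 1.
Add 6 hours and 15 minutes leg 1 → 5:00 PM UTC.
Add 7 hours 10 minutes layover in Phoenix → 12:10 AM UTC (Apr 2).
Add 6 hours 15 minutes leg 2 → 6:25 AM UTC.
Add 2 hours 24 minutes layover in Tokyo → 8:49 AM UTC.
Add 9 hours and 50 minutes leg 3 → 6:39 PM UTC.
Add 50 minutes layover in Suva → 7:29 PM UTC.
Add 4 hours and 55 minutes leg 4 → 12:24 AM UTC (Apr 3).
Shanghai is UTC+8:00, so local arrival = 12:24 AM + 8:00 = 8:24 AM on Apr 3.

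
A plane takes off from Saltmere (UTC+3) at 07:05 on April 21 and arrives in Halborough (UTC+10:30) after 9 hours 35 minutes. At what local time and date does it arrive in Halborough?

Halborough is 7:30 ahead of Saltmere.
After 9 hours 35 minutes it is 16:40 in Saltmere.
Shift by the zone difference: 16:40 + 7:30 = 00:10 on Apr 22 in Halborough.

00:10 on Apr 22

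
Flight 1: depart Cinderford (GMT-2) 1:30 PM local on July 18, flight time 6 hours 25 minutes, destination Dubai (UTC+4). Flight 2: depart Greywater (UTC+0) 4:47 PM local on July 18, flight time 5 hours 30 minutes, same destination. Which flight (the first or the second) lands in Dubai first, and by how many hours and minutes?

the first, by 22 minutes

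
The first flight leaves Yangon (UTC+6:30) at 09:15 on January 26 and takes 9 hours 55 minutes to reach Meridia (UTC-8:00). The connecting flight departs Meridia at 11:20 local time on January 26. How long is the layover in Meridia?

6 hours 40 minutes

Convert departure to UTC: 09:15 − 6:30 = 02:45 UTC on Jan 26.
Add 9 hours and 55 minutes flight time → 12:40 UTC.
Meridia is UTC−8:00, so local arrival = 12:40 − 8:00 = 04:40 on Jan 26.
Layover = 11:20 − 04:40 = 6 hours 40 minutes.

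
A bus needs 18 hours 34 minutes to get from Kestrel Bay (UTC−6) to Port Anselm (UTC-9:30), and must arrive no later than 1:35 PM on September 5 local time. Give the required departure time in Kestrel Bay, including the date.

Target arrival in UTC: 1:35 PM + 9:30 = 11:05 PM on Sep 5.
Subtract 18 hours 34 minutes → departure 4:31 AM UTC on Sep 5.
Kestrel Bay is UTC−6:00: 4:31 AM − 6:00 = 10:31 PM on Sep 4.

10:31 PM on September 4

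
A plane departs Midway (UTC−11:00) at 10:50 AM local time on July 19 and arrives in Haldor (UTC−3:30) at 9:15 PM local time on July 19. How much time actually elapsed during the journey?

2 hours 55 minutes

Departure in UTC: 10:50 AM + 11:00 = 9:50 PM on Jul 19.
Arrival in UTC: 9:15 PM + 3:30 = 12:45 AM on Jul 20.
Elapsed = 12:45 AM − 9:50 PM (+1 day) = 2 hours 55 minutes.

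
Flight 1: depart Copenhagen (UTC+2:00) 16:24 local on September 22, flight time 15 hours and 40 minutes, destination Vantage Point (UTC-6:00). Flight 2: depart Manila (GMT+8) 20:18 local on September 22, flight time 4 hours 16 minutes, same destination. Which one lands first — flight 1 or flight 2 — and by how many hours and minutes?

the second, by 13 hours 30 minutes

Flight 1 in UTC: 16:24 − 2:00 = 14:24 on Sep 22.
+15 hours 40 minutes → arrive 06:04 UTC on Sep 23.
Flight 2 in UTC: 20:18 − 8:00 = 12:18 on Sep 22.
+4 hours and 16 minutes → arrive 16:34 UTC on Sep 22.
Flight 2 lands earlier by 13 hours 30 minutes.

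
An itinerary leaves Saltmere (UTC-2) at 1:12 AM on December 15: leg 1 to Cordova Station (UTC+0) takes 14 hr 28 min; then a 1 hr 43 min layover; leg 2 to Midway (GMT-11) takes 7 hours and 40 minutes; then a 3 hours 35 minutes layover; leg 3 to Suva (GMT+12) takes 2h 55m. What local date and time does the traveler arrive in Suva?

9:33 PM on Dec 16

Convert departure to UTC: 1:12 AM + 2:00 = 3:12 AM UTC on Dec 15.
Add 14 hours 28 minutes leg 1 → 5:40 PM UTC.
Add 1 hour and 43 minutes layover in Cordova Station → 7:23 PM UTC.
Add 7 hours 40 minutes leg 2 → 3:03 AM UTC (Dec 16).
Add 3 hours and 35 minutes layover in Midway → 6:38 AM UTC.
Add 2 hours 55 minutes leg 3 → 9:33 AM UTC.
Suva is UTC+12:00, so local arrival = 9:33 AM + 12:00 = 9:33 PM on Dec 16.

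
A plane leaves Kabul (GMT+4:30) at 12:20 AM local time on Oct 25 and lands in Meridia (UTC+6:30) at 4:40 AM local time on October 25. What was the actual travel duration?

2 hours 20 minutes

Meridia is 2:00 ahead of Kabul.
Clock-face elapsed time (ignoring zones) is 4 hours 20 minutes.
Actual elapsed = 4 hours 20 minutes − 2:00 = 2 hours 20 minutes.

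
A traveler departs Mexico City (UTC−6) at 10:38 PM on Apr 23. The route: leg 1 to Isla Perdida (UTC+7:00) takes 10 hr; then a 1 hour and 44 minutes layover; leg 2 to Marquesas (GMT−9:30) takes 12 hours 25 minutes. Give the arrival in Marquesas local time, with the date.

7:17 PM on April 24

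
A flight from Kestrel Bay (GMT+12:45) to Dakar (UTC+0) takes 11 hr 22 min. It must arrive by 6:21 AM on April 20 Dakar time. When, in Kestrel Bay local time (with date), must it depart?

7:44 AM on Apr 20

Target arrival is already UTC: 6:21 AM on Apr 20.
Subtract 11 hours 22 minutes → departure 6:59 PM UTC on Apr 19.
Kestrel Bay is UTC+12:45: 6:59 PM + 12:45 = 7:44 AM on Apr 20.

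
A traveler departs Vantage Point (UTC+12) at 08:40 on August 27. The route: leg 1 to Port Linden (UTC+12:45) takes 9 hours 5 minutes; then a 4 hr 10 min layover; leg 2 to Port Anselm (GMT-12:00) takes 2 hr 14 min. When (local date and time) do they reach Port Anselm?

Convert departure to UTC: 08:40 − 12:00 = 20:40 UTC on Aug 26.
Add 9 hours 5 minutes leg 1 → 05:45 UTC (Aug 27).
Add 4 hours and 10 minutes layover in Port Linden → 09:55 UTC.
Add 2 hours 14 minutes leg 2 → 12:09 UTC.
Port Anselm is UTC−12:00, so local arrival = 12:09 − 12:00 = 00:09 on Aug 27.

00:09 on Aug 27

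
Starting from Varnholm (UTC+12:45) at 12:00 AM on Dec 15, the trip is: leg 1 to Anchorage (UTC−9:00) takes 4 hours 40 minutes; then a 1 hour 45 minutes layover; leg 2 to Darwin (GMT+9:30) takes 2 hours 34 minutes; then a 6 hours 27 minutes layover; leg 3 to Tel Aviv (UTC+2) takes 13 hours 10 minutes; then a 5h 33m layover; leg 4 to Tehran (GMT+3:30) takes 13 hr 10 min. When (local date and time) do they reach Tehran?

2:04 PM on Dec 16

Convert departure to UTC: 12:00 AM − 12:45 = 11:15 AM UTC on Dec 14.
Add 4 hours and 40 minutes leg 1 → 3:55 PM UTC.
Add 1 hour 45 minutes layover in Anchorage → 5:40 PM UTC.
Add 2 hours 34 minutes leg 2 → 8:14 PM UTC.
Add 6 hours 27 minutes layover in Darwin → 2:41 AM UTC (Dec 15).
Add 13 hours 10 minutes leg 3 → 3:51 PM UTC.
Add 5 hours and 33 minutes layover in Tel Aviv → 9:24 PM UTC.
Add 13 hours and 10 minutes leg 4 → 10:34 AM UTC (Dec 16).
Tehran is UTC+3:30, so local arrival = 10:34 AM + 3:30 = 2:04 PM on Dec 16.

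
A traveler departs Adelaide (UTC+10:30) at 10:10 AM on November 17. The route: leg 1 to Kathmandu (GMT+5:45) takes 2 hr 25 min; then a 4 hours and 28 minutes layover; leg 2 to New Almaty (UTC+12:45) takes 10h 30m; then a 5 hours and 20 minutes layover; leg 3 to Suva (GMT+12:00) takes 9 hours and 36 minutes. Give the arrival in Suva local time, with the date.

Convert departure to UTC: 10:10 AM − 10:30 = 11:40 PM UTC on Nov 16.
Add 2 hours and 25 minutes leg 1 → 2:05 AM UTC (Nov 17).
Add 4 hours 28 minutes layover in Kathmandu → 6:33 AM UTC.
Add 10 hours and 30 minutes leg 2 → 5:03 PM UTC.
Add 5 hours and 20 minutes layover in New Almaty → 10:23 PM UTC.
Add 9 hours 36 minutes leg 3 → 7:59 AM UTC (Nov 18).
Suva is UTC+12:00, so local arrival = 7:59 AM + 12:00 = 7:59 PM on Nov 18.

7:59 PM on Nov 18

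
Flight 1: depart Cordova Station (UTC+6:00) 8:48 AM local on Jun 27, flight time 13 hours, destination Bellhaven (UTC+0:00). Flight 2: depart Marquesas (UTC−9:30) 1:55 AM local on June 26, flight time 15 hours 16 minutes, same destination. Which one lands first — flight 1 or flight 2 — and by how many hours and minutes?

the second, by 13 hours 7 minutes

Flight 1 in UTC: 8:48 AM − 6:00 = 2:48 AM on Jun 27.
+13 hours → arrive 3:48 PM UTC on Jun 27.
Flight 2 in UTC: 1:55 AM + 9:30 = 11:25 AM on Jun 26.
+15 hours 16 minutes → arrive 2:41 AM UTC on Jun 27.
Flight 2 lands earlier by 13 hours 7 minutes.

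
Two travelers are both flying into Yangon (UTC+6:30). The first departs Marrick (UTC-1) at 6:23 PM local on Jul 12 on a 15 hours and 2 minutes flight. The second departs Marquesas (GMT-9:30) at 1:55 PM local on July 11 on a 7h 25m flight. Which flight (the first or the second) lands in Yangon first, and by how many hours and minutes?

the second, by 27 hours 35 minutes

Flight 1 in UTC: 6:23 PM + 1:00 = 7:23 PM on Jul 12.
+15 hours 2 minutes → arrive 10:25 AM UTC on Jul 13.
Flight 2 in UTC: 1:55 PM + 9:30 = 11:25 PM on Jul 11.
+7 hours 25 minutes → arrive 6:50 AM UTC on Jul 12.
Flight 2 lands earlier by 27 hours 35 minutes.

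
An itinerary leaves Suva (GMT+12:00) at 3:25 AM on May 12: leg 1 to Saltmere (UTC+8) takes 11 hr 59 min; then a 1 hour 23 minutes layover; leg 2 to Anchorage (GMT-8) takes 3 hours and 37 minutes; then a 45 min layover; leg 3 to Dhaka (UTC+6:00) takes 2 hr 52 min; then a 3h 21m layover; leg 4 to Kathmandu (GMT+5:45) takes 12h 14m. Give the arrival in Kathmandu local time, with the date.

9:21 AM on May 13

Convert departure to UTC: 3:25 AM − 12:00 = 3:25 PM UTC on May 11.
Add 11 hours 59 minutes leg 1 → 3:24 AM UTC (May 12).
Add 1 hour 23 minutes layover in Saltmere → 4:47 AM UTC.
Add 3 hours 37 minutes leg 2 → 8:24 AM UTC.
Add 45 minutes layover in Anchorage → 9:09 AM UTC.
Add 2 hours and 52 minutes leg 3 → 12:01 PM UTC.
Add 3 hours 21 minutes layover in Dhaka → 3:22 PM UTC.
Add 12 hours and 14 minutes leg 4 → 3:36 AM UTC (May 13).
Kathmandu is UTC+5:45, so local arrival = 3:36 AM + 5:45 = 9:21 AM on May 13.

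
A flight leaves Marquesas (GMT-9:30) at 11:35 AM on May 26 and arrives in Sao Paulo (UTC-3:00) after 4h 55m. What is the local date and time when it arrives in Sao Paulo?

Convert departure to UTC: 11:35 AM + 9:30 = 9:05 PM UTC on May 26.
Add 4 hours and 55 minutes travel time → 2:00 AM UTC (May 27).
Sao Paulo is UTC−3:00, so local arrival = 2:00 AM − 3:00 = 11:00 PM on May 26.

11:00 PM on May 26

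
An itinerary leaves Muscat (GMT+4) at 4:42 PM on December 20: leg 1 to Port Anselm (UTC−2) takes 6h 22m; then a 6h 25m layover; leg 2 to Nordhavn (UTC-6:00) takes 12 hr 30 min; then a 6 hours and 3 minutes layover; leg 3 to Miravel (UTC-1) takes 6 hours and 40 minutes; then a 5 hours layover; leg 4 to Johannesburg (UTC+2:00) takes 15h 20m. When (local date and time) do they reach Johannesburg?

1:02 AM on December 23

Convert departure to UTC: 4:42 PM − 4:00 = 12:42 PM UTC on Dec 20.
Add 6 hours 22 minutes leg 1 → 7:04 PM UTC.
Add 6 hours 25 minutes layover in Port Anselm → 1:29 AM UTC (Dec 21).
Add 12 hours 30 minutes leg 2 → 1:59 PM UTC.
Add 6 hours 3 minutes layover in Nordhavn → 8:02 PM UTC.
Add 6 hours 40 minutes leg 3 → 2:42 AM UTC (Dec 22).
Add 5 hours layover in Miravel → 7:42 AM UTC.
Add 15 hours 20 minutes leg 4 → 11:02 PM UTC.
Johannesburg is UTC+2:00, so local arrival = 11:02 PM + 2:00 = 1:02 AM on Dec 23.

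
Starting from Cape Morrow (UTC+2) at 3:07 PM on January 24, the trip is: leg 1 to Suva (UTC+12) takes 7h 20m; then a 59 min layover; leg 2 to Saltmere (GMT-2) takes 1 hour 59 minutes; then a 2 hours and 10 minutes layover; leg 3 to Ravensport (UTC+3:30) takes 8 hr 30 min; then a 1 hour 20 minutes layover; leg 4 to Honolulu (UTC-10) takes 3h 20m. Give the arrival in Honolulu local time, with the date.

Convert departure to UTC: 3:07 PM − 2:00 = 1:07 PM UTC on Jan 24.
Add 7 hours and 20 minutes leg 1 → 8:27 PM UTC.
Add 59 minutes layover in Suva → 9:26 PM UTC.
Add 1 hour and 59 minutes leg 2 → 11:25 PM UTC.
Add 2 hours 10 minutes layover in Saltmere → 1:35 AM UTC (Jan 25).
Add 8 hours and 30 minutes leg 3 → 10:05 AM UTC.
Add 1 hour and 20 minutes layover in Ravensport → 11:25 AM UTC.
Add 3 hours 20 minutes leg 4 → 2:45 PM UTC.
Honolulu is UTC−10:00, so local arrival = 2:45 PM − 10:00 = 4:45 AM on Jan 25.

4:45 AM on January 25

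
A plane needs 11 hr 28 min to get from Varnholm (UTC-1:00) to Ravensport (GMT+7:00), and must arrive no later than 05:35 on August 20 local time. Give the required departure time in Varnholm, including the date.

10:07 on August 19

Target arrival in UTC: 05:35 − 7:00 = 22:35 on Aug 19.
Subtract 11 hours and 28 minutes → departure 11:07 UTC on Aug 19.
Varnholm is UTC−1:00: 11:07 − 1:00 = 10:07 on Aug 19.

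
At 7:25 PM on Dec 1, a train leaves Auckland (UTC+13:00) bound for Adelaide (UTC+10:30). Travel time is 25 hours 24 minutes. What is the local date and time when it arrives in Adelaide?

6:19 PM on Dec 2

Adelaide is 2:30 behind Auckland.
After 25 hours and 24 minutes it is 8:49 PM (Dec 2) in Auckland.
Shift by the zone difference: 8:49 PM − 2:30 = 6:19 PM on Dec 2 in Adelaide.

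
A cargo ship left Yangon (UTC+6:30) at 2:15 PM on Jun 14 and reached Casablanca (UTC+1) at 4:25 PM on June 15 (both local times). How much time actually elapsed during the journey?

31 hours 40 minutes

Departure in UTC: 2:15 PM − 6:30 = 7:45 AM on Jun 14.
Arrival in UTC: 4:25 PM − 1:00 = 3:25 PM on Jun 15.
Elapsed = 3:25 PM − 7:45 AM (+1 day) = 31 hours 40 minutes.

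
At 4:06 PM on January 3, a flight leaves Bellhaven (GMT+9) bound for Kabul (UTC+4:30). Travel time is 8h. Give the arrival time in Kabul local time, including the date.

7:36 PM on Jan 3

Convert departure to UTC: 4:06 PM − 9:00 = 7:06 AM UTC on Jan 3.
Add 8 hours travel time → 3:06 PM UTC.
Kabul is UTC+4:30, so local arrival = 3:06 PM + 4:30 = 7:36 PM on Jan 3.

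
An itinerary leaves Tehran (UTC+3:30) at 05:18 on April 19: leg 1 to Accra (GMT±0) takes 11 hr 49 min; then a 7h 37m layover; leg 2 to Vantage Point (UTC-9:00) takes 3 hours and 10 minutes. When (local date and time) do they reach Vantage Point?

Convert departure to UTC: 05:18 − 3:30 = 01:48 UTC on Apr 19.
Add 11 hours 49 minutes leg 1 → 13:37 UTC.
Add 7 hours 37 minutes layover in Accra → 21:14 UTC.
Add 3 hours 10 minutes leg 2 → 00:24 UTC (Apr 20).
Vantage Point is UTC−9:00, so local arrival = 00:24 − 9:00 = 15:24 on Apr 19.

15:24 on Apr 19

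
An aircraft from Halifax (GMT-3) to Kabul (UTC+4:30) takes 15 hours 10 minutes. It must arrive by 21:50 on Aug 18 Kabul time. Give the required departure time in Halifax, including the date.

23:10 on August 17

Target arrival in UTC: 21:50 − 4:30 = 17:20 on Aug 18.
Subtract 15 hours 10 minutes → departure 02:10 UTC on Aug 18.
Halifax is UTC−3:00: 02:10 − 3:00 = 23:10 on Aug 17.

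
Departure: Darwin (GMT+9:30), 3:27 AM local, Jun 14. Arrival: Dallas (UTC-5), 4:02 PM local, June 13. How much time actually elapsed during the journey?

3 hours 5 minutes

Departure in UTC: 3:27 AM − 9:30 = 5:57 PM on Jun 13.
Arrival in UTC: 4:02 PM + 5:00 = 9:02 PM on Jun 13.
Elapsed = 9:02 PM − 5:57 PM = 3 hours 5 minutes.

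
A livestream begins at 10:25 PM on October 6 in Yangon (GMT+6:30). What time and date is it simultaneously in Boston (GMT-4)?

11:55 AM on Oct 6

Boston is 10:30 behind Yangon.
Shift by the zone difference: 10:25 PM − 10:30 = 11:55 AM on Oct 6 in Boston.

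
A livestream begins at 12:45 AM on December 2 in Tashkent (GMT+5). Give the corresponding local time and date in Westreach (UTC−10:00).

In UTC: 12:45 AM − 5:00 = 7:45 PM on Dec 1.
Westreach is UTC−10:00: 7:45 PM − 10:00 = 9:45 AM on Dec 1.

9:45 AM on Dec 1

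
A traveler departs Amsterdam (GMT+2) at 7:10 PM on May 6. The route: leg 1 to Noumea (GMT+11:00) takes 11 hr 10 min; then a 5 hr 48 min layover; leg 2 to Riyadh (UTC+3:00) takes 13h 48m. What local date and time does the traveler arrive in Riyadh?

Convert departure to UTC: 7:10 PM − 2:00 = 5:10 PM UTC on May 6.
Add 11 hours and 10 minutes leg 1 → 4:20 AM UTC (May 7).
Add 5 hours and 48 minutes layover in Noumea → 10:08 AM UTC.
Add 13 hours 48 minutes leg 2 → 11:56 PM UTC.
Riyadh is UTC+3:00, so local arrival = 11:56 PM + 3:00 = 2:56 AM on May 8.

2:56 AM on May 8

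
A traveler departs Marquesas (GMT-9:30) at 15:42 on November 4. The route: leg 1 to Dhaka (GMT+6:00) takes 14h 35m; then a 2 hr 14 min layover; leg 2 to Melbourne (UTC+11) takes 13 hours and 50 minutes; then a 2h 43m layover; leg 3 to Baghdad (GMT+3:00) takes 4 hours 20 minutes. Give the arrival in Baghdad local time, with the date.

17:54 on November 6

Convert departure to UTC: 15:42 + 9:30 = 01:12 UTC on Nov 5.
Add 14 hours and 35 minutes leg 1 → 15:47 UTC.
Add 2 hours and 14 minutes layover in Dhaka → 18:01 UTC.
Add 13 hours and 50 minutes leg 2 → 07:51 UTC (Nov 6).
Add 2 hours 43 minutes layover in Melbourne → 10:34 UTC.
Add 4 hours and 20 minutes leg 3 → 14:54 UTC.
Baghdad is UTC+3:00, so local arrival = 14:54 + 3:00 = 17:54 on Nov 6.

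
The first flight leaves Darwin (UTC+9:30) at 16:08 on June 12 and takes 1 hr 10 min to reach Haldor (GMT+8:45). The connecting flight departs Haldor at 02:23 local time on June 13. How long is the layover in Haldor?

Convert departure to UTC: 16:08 − 9:30 = 06:38 UTC on Jun 12.
Add 1 hour 10 minutes flight time → 07:48 UTC.
Haldor is UTC+8:45, so local arrival = 07:48 + 8:45 = 16:33 on Jun 12.
Layover = 02:23 − 16:33 (+1 day) = 9 hours 50 minutes.

9 hours 50 minutes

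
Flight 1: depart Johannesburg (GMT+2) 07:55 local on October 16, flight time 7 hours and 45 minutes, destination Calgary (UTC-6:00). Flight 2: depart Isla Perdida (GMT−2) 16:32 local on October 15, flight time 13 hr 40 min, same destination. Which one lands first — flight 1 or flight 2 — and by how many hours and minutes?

Flight 1 in UTC: 07:55 − 2:00 = 05:55 on Oct 16.
+7 hours 45 minutes → arrive 13:40 UTC on Oct 16.
Flight 2 in UTC: 16:32 + 2:00 = 18:32 on Oct 15.
+13 hours 40 minutes → arrive 08:12 UTC on Oct 16.
Flight 2 lands earlier by 5 hours 28 minutes.

the second, by 5 hours 28 minutes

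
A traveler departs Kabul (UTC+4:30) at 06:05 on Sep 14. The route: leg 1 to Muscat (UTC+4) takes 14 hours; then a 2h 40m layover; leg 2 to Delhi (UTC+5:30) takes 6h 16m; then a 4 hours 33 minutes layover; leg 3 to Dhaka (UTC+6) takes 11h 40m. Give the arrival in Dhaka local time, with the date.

22:44 on September 15

Convert departure to UTC: 06:05 − 4:30 = 01:35 UTC on Sep 14.
Add 14 hours leg 1 → 15:35 UTC.
Add 2 hours and 40 minutes layover in Muscat → 18:15 UTC.
Add 6 hours and 16 minutes leg 2 → 00:31 UTC (Sep 15).
Add 4 hours 33 minutes layover in Delhi → 05:04 UTC.
Add 11 hours and 40 minutes leg 3 → 16:44 UTC.
Dhaka is UTC+6:00, so local arrival = 16:44 + 6:00 = 22:44 on Sep 15.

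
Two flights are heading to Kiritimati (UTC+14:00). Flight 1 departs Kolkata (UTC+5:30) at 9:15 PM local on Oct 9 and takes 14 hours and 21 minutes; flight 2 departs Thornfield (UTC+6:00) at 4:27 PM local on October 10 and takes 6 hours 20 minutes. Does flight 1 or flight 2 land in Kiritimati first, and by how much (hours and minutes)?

Flight 1 in UTC: 9:15 PM − 5:30 = 3:45 PM on Oct 9.
+14 hours 21 minutes → arrive 6:06 AM UTC on Oct 10.
Flight 2 in UTC: 4:27 PM − 6:00 = 10:27 AM on Oct 10.
+6 hours and 20 minutes → arrive 4:47 PM UTC on Oct 10.
Flight 1 lands earlier by 10 hours 41 minutes.

the first, by 10 hours 41 minutes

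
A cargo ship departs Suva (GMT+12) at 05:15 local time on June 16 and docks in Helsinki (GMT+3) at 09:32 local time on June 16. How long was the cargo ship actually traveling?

Helsinki is 9:00 behind Suva.
Clock-face elapsed time (ignoring zones) is 4 hours 17 minutes.
Actual elapsed = 4 hours 17 minutes + 9:00 = 13 hours 17 minutes.

13 hours 17 minutes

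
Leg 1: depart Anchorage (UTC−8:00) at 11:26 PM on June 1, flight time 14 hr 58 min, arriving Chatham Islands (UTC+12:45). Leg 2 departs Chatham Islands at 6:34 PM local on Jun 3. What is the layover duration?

7 hours 25 minutes

Convert departure to UTC: 11:26 PM + 8:00 = 7:26 AM UTC on Jun 2.
Add 14 hours and 58 minutes flight time → 10:24 PM UTC.
Chatham Islands is UTC+12:45, so local arrival = 10:24 PM + 12:45 = 11:09 AM on Jun 3.
Layover = 6:34 PM − 11:09 AM = 7 hours 25 minutes.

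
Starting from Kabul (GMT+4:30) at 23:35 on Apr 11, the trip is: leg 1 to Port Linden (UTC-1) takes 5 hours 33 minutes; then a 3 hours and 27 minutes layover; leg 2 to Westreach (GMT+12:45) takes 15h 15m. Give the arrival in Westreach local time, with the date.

08:05 on Apr 13

Convert departure to UTC: 23:35 − 4:30 = 19:05 UTC on Apr 11.
Add 5 hours 33 minutes leg 1 → 00:38 UTC (Apr 12).
Add 3 hours and 27 minutes layover in Port Linden → 04:05 UTC.
Add 15 hours and 15 minutes leg 2 → 19:20 UTC.
Westreach is UTC+12:45, so local arrival = 19:20 + 12:45 = 08:05 on Apr 13.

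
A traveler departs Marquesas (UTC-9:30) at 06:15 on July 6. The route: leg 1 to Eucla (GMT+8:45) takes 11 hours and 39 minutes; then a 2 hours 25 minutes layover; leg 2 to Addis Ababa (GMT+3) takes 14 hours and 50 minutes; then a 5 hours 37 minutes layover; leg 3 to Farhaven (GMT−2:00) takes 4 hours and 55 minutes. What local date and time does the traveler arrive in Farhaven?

05:11 on Jul 8

Convert departure to UTC: 06:15 + 9:30 = 15:45 UTC on Jul 6.
Add 11 hours 39 minutes leg 1 → 03:24 UTC (Jul 7).
Add 2 hours 25 minutes layover in Eucla → 05:49 UTC.
Add 14 hours 50 minutes leg 2 → 20:39 UTC.
Add 5 hours 37 minutes layover in Addis Ababa → 02:16 UTC (Jul 8).
Add 4 hours 55 minutes leg 3 → 07:11 UTC.
Farhaven is UTC−2:00, so local arrival = 07:11 − 2:00 = 05:11 on Jul 8.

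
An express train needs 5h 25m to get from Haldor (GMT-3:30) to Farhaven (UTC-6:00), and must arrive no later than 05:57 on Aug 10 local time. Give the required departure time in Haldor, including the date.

03:02 on August 10

Target arrival in UTC: 05:57 + 6:00 = 11:57 on Aug 10.
Subtract 5 hours and 25 minutes → departure 06:32 UTC on Aug 10.
Haldor is UTC−3:30: 06:32 − 3:30 = 03:02 on Aug 10.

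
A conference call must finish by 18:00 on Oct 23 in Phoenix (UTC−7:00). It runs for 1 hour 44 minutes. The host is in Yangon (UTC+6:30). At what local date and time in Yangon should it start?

05:46 on October 24

Target end time in UTC: 18:00 + 7:00 = 01:00 on Oct 24.
Subtract 1 hour and 44 minutes → start 23:16 UTC on Oct 23.
Yangon is UTC+6:30: 23:16 + 6:30 = 05:46 on Oct 24.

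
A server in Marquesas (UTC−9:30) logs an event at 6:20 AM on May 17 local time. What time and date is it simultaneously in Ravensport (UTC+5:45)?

9:35 PM on May 17

Ravensport is 15:15 ahead of Marquesas.
Shift by the zone difference: 6:20 AM + 15:15 = 9:35 PM on May 17 in Ravensport.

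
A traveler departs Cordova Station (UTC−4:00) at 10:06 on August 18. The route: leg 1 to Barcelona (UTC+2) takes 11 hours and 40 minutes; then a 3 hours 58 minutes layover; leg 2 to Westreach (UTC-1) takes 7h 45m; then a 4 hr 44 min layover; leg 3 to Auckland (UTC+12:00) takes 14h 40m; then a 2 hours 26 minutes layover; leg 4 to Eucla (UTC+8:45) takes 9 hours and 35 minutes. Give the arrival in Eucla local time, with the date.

05:39 on August 21

Convert departure to UTC: 10:06 + 4:00 = 14:06 UTC on Aug 18.
Add 11 hours 40 minutes leg 1 → 01:46 UTC (Aug 19).
Add 3 hours 58 minutes layover in Barcelona → 05:44 UTC.
Add 7 hours 45 minutes leg 2 → 13:29 UTC.
Add 4 hours 44 minutes layover in Westreach → 18:13 UTC.
Add 14 hours and 40 minutes leg 3 → 08:53 UTC (Aug 20).
Add 2 hours and 26 minutes layover in Auckland → 11:19 UTC.
Add 9 hours and 35 minutes leg 4 → 20:54 UTC.
Eucla is UTC+8:45, so local arrival = 20:54 + 8:45 = 05:39 on Aug 21.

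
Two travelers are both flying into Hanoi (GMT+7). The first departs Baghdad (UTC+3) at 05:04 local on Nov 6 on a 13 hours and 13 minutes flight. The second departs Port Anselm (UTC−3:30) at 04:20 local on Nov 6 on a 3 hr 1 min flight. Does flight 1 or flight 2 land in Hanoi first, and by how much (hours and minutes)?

the second, by 4 hours 26 minutes

Flight 1 in UTC: 05:04 − 3:00 = 02:04 on Nov 6.
+13 hours and 13 minutes → arrive 15:17 UTC on Nov 6.
Flight 2 in UTC: 04:20 + 3:30 = 07:50 on Nov 6.
+3 hours and 1 minute → arrive 10:51 UTC on Nov 6.
Flight 2 lands earlier by 4 hours 26 minutes.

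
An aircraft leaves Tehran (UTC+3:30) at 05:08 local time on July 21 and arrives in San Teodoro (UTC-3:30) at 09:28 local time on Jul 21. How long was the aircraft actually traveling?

11 hours 20 minutes

San Teodoro is 7:00 behind Tehran.
Clock-face elapsed time (ignoring zones) is 4 hours 20 minutes.
Actual elapsed = 4 hours 20 minutes + 7:00 = 11 hours 20 minutes.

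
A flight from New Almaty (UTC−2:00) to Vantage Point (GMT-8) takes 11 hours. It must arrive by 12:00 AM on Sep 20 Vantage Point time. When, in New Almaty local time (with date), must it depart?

7:00 PM on September 19

Target arrival in UTC: 12:00 AM + 8:00 = 8:00 AM on Sep 20.
Subtract 11 hours → departure 9:00 PM UTC on Sep 19.
New Almaty is UTC−2:00: 9:00 PM − 2:00 = 7:00 PM on Sep 19.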